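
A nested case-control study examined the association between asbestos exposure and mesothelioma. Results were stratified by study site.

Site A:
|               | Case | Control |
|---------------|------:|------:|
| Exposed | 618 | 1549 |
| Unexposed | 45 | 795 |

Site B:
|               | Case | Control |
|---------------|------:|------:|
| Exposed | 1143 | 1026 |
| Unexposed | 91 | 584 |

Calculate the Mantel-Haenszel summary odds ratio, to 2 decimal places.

OR_MH = Σ(aᵢdᵢ/nᵢ) / Σ(bᵢcᵢ/nᵢ), where nᵢ is the stratum total.
Stratum 1 (Site A): n = 3007; a·d/n = 618·795/3007 = 163.3888; b·c/n = 1549·45/3007 = 23.1809
Stratum 2 (Site B): n = 2844; a·d/n = 1143·584/2844 = 234.7089; b·c/n = 1026·91/2844 = 32.8291
OR_MH = (163.3888 + 234.7089) / (23.1809 + 32.8291) = 398.0976 / 56.0100 = 7.10761

7.11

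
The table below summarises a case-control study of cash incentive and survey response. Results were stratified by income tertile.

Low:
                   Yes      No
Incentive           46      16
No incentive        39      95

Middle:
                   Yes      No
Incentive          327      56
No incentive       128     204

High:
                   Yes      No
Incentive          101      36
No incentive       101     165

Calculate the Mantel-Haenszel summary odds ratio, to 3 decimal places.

OR_MH = Σ(aᵢdᵢ/nᵢ) / Σ(bᵢcᵢ/nᵢ), where nᵢ is the stratum total.
Stratum 1 (Low): n = 196; a·d/n = 46·95/196 = 22.2959; b·c/n = 16·39/196 = 3.1837
Stratum 2 (Middle): n = 715; a·d/n = 327·204/715 = 93.2979; b·c/n = 56·128/715 = 10.0252
Stratum 3 (High): n = 403; a·d/n = 101·165/403 = 41.3524; b·c/n = 36·101/403 = 9.0223
OR_MH = (22.2959 + 93.2979 + 41.3524) / (3.1837 + 10.0252 + 9.0223) = 156.9462 / 22.2312 = 7.05973

7.060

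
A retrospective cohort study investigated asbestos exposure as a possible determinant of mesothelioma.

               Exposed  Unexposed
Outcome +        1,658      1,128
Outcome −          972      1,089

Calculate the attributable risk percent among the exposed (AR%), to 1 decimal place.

Reading the table with exposure as columns: a = 1658 (Exposed, case), b = 972 (Exposed, non-case), c = 1128 (Unexposed, case), d = 1089.
Risk in exposed = 1658/2630 = 0.63042; risk in unexposed = 1128/2217 = 0.50880.
RR = 0.63042/0.50880 = 1.23904
AR% = (RR − 1)/RR × 100 = (1.23904 − 1)/1.23904 × 100 = 19.2924%

19.3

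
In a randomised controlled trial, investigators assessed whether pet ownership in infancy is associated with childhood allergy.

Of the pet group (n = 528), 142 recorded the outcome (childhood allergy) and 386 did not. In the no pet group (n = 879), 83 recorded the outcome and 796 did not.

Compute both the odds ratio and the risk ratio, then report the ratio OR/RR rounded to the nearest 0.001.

1.239

From the description: a = 142, b = 386, c = 83, d = 796.
OR = (142·796)/(386·83) = 113032/32038 = 3.52806
Risk in exposed = 142/528 = 0.26894; risk in unexposed = 83/879 = 0.09443; RR = 2.84817
OR/RR = 3.52806 / 2.84817 = 1.23871
The outcome is not rare, so the OR lies further from 1 than the RR.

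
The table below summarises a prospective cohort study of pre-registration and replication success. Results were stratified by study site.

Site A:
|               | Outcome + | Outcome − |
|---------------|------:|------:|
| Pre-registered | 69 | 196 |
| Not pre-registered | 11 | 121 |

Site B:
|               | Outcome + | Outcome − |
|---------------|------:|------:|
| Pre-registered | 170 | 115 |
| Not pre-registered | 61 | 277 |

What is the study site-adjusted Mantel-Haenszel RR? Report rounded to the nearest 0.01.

3.27

RR_MH = Σ(aᵢ·n₀ᵢ/nᵢ) / Σ(cᵢ·n₁ᵢ/nᵢ), with n₁ᵢ = aᵢ+bᵢ (exposed), n₀ᵢ = cᵢ+dᵢ (unexposed), nᵢ = n₁ᵢ+n₀ᵢ.
Stratum 1 (Site A): n₁ = 265, n₀ = 132, n = 397; a·n₀/n = 69·132/397 = 22.9421; c·n₁/n = 11·265/397 = 7.3426
Stratum 2 (Site B): n₁ = 285, n₀ = 338, n = 623; a·n₀/n = 170·338/623 = 92.2311; c·n₁/n = 61·285/623 = 27.9053
RR_MH = (22.9421 + 92.2311) / (7.3426 + 27.9053) = 115.1732 / 35.2479 = 3.26752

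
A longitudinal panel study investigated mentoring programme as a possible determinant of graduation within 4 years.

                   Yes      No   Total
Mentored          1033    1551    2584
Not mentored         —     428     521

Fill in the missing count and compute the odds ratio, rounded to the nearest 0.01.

The missing cell is in the unexposed row: 521 − 428 = 93.
So a = 1033, b = 1551, c = 93, d = 428.
OR = (a·d)/(b·c) = (1033 × 428) / (1551 × 93) = 442124 / 144243 = 3.06513

3.07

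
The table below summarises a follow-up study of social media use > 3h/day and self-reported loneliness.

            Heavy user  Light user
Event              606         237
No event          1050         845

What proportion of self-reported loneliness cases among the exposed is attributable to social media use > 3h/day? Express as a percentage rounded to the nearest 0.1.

Reading the table with exposure as columns: a = 606 (Heavy user, case), b = 1050 (Heavy user, non-case), c = 237 (Light user, case), d = 845.
Risk in exposed = 606/1656 = 0.36594; risk in unexposed = 237/1082 = 0.21904.
RR = 0.36594/0.21904 = 1.67067
AR% = (RR − 1)/RR × 100 = (1.67067 − 1)/1.67067 × 100 = 40.1438%

40.1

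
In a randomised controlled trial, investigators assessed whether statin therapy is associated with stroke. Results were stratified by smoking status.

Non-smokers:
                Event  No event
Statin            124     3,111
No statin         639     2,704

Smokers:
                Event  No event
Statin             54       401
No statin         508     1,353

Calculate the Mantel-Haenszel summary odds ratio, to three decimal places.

0.211

OR_MH = Σ(aᵢdᵢ/nᵢ) / Σ(bᵢcᵢ/nᵢ), where nᵢ is the stratum total.
Stratum 1 (Non-smokers): n = 6578; a·d/n = 124·2704/6578 = 50.9723; b·c/n = 3111·639/6578 = 302.2087
Stratum 2 (Smokers): n = 2316; a·d/n = 54·1353/2316 = 31.5466; b·c/n = 401·508/2316 = 87.9568
OR_MH = (50.9723 + 31.5466) / (302.2087 + 87.9568) = 82.5190 / 390.1655 = 0.21150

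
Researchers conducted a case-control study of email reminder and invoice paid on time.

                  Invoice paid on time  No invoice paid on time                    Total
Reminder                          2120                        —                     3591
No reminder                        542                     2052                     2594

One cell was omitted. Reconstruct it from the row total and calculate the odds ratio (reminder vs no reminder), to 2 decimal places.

5.46

The missing cell is in the exposed row: 3591 − 2120 = 1471.
So a = 2120, b = 1471, c = 542, d = 2052.
OR = (a·d)/(b·c) = (2120 × 2052) / (1471 × 542) = 4350240 / 797282 = 5.45634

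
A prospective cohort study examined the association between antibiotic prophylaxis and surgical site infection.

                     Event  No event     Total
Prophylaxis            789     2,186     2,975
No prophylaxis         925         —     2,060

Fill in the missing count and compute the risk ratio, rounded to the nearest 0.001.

The missing cell is in the unexposed row: 2060 − 925 = 1135.
So a = 789, b = 2186, c = 925, d = 1135.
RR = [a/(a+b)] / [c/(c+d)] = (789/2975) / (925/2060) = 0.26521/0.44903 = 0.59063

0.591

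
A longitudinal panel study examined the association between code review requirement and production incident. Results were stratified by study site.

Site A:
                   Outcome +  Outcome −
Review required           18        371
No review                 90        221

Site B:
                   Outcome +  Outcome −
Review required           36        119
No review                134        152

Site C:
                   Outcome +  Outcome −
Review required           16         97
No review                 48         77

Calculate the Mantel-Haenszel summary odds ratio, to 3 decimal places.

0.225

OR_MH = Σ(aᵢdᵢ/nᵢ) / Σ(bᵢcᵢ/nᵢ), where nᵢ is the stratum total.
Stratum 1 (Site A): n = 700; a·d/n = 18·221/700 = 5.6829; b·c/n = 371·90/700 = 47.7000
Stratum 2 (Site B): n = 441; a·d/n = 36·152/441 = 12.4082; b·c/n = 119·134/441 = 36.1587
Stratum 3 (Site C): n = 238; a·d/n = 16·77/238 = 5.1765; b·c/n = 97·48/238 = 19.5630
OR_MH = (5.6829 + 12.4082 + 5.1765) / (47.7000 + 36.1587 + 19.5630) = 23.2675 / 103.4218 = 0.22498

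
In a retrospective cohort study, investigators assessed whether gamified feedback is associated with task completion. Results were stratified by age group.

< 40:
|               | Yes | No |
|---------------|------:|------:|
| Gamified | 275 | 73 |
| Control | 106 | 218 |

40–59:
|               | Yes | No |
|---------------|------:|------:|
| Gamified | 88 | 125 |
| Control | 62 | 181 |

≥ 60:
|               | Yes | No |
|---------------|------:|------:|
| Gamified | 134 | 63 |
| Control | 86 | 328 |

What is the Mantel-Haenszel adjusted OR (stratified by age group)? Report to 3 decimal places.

OR_MH = Σ(aᵢdᵢ/nᵢ) / Σ(bᵢcᵢ/nᵢ), where nᵢ is the stratum total.
Stratum 1 (< 40): n = 672; a·d/n = 275·218/672 = 89.2113; b·c/n = 73·106/672 = 11.5149
Stratum 2 (40–59): n = 456; a·d/n = 88·181/456 = 34.9298; b·c/n = 125·62/456 = 16.9956
Stratum 3 (≥ 60): n = 611; a·d/n = 134·328/611 = 71.9345; b·c/n = 63·86/611 = 8.8674
OR_MH = (89.2113 + 34.9298 + 71.9345) / (11.5149 + 16.9956 + 8.8674) = 196.0757 / 37.3779 = 5.24576

5.246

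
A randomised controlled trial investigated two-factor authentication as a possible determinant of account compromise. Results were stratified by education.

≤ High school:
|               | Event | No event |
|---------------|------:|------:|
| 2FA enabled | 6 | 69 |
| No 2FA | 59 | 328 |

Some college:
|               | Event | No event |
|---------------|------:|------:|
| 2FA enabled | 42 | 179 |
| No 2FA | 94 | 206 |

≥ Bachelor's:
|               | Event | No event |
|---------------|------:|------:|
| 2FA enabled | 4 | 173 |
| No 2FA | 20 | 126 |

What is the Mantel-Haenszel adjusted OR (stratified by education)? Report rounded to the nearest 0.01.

OR_MH = Σ(aᵢdᵢ/nᵢ) / Σ(bᵢcᵢ/nᵢ), where nᵢ is the stratum total.
Stratum 1 (≤ High school): n = 462; a·d/n = 6·328/462 = 4.2597; b·c/n = 69·59/462 = 8.8117
Stratum 2 (Some college): n = 521; a·d/n = 42·206/521 = 16.6065; b·c/n = 179·94/521 = 32.2956
Stratum 3 (≥ Bachelor's): n = 323; a·d/n = 4·126/323 = 1.5604; b·c/n = 173·20/323 = 10.7121
OR_MH = (4.2597 + 16.6065 + 1.5604) / (8.8117 + 32.2956 + 10.7121) = 22.4266 / 51.8193 = 0.43279

0.43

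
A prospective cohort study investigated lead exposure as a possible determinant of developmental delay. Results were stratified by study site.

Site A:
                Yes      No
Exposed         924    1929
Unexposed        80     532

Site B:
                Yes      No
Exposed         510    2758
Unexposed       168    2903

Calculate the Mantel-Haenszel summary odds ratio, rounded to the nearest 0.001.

OR_MH = Σ(aᵢdᵢ/nᵢ) / Σ(bᵢcᵢ/nᵢ), where nᵢ is the stratum total.
Stratum 1 (Site A): n = 3465; a·d/n = 924·532/3465 = 141.8667; b·c/n = 1929·80/3465 = 44.5368
Stratum 2 (Site B): n = 6339; a·d/n = 510·2903/6339 = 233.5589; b·c/n = 2758·168/6339 = 73.0942
OR_MH = (141.8667 + 233.5589) / (44.5368 + 73.0942) = 375.4256 / 117.6310 = 3.19155

3.192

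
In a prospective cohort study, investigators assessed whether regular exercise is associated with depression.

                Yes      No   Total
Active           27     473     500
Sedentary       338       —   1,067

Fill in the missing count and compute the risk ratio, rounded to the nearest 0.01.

The missing cell is in the unexposed row: 1067 − 338 = 729.
So a = 27, b = 473, c = 338, d = 729.
RR = [a/(a+b)] / [c/(c+d)] = (27/500) / (338/1067) = 0.05400/0.31678 = 0.17047

0.17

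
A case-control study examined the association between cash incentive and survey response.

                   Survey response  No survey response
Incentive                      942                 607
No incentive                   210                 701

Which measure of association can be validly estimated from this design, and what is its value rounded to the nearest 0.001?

5.180

Cells: a = 942, b = 607, c = 210, d = 701.
This is a case-control study: participants were sampled on outcome status, so risks in the source population cannot be estimated directly — relative risk is not valid here. The odds ratio is the appropriate measure.
OR = (a·d)/(b·c) = (942 × 701) / (607 × 210) = 660342 / 127470 = 5.18037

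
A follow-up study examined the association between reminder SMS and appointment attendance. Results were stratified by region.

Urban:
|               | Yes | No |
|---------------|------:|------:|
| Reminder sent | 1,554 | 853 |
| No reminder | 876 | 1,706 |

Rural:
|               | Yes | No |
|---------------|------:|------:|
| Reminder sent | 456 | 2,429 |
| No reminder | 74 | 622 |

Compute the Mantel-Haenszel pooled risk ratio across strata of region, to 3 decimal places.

1.851

RR_MH = Σ(aᵢ·n₀ᵢ/nᵢ) / Σ(cᵢ·n₁ᵢ/nᵢ), with n₁ᵢ = aᵢ+bᵢ (exposed), n₀ᵢ = cᵢ+dᵢ (unexposed), nᵢ = n₁ᵢ+n₀ᵢ.
Stratum 1 (Urban): n₁ = 2407, n₀ = 2582, n = 4989; a·n₀/n = 1554·2582/4989 = 804.2550; c·n₁/n = 876·2407/4989 = 422.6362
Stratum 2 (Rural): n₁ = 2885, n₀ = 696, n = 3581; a·n₀/n = 456·696/3581 = 88.6278; c·n₁/n = 74·2885/3581 = 59.6174
RR_MH = (804.2550 + 88.6278) / (422.6362 + 59.6174) = 892.8827 / 482.2536 = 1.85148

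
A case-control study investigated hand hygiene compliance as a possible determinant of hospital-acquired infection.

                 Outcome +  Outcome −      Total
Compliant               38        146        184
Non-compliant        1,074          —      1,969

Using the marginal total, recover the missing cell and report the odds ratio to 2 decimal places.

0.22

The missing cell is in the unexposed row: 1969 − 1074 = 895.
So a = 38, b = 146, c = 1074, d = 895.
OR = (a·d)/(b·c) = (38 × 895) / (146 × 1074) = 34010 / 156804 = 0.21689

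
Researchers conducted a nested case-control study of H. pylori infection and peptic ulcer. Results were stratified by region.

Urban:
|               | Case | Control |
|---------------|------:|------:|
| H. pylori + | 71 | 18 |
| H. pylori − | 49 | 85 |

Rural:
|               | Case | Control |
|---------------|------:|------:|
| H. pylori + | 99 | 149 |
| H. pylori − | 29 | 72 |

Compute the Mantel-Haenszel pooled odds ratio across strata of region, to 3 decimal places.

2.907

OR_MH = Σ(aᵢdᵢ/nᵢ) / Σ(bᵢcᵢ/nᵢ), where nᵢ is the stratum total.
Stratum 1 (Urban): n = 223; a·d/n = 71·85/223 = 27.0628; b·c/n = 18·49/223 = 3.9552
Stratum 2 (Rural): n = 349; a·d/n = 99·72/349 = 20.4241; b·c/n = 149·29/349 = 12.3811
OR_MH = (27.0628 + 20.4241) / (3.9552 + 12.3811) = 47.4868 / 16.3362 = 2.90684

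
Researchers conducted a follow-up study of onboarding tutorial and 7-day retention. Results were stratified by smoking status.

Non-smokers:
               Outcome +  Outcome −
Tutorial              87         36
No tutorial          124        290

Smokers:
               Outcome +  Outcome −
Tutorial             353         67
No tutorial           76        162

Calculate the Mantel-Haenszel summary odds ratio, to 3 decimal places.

8.341

OR_MH = Σ(aᵢdᵢ/nᵢ) / Σ(bᵢcᵢ/nᵢ), where nᵢ is the stratum total.
Stratum 1 (Non-smokers): n = 537; a·d/n = 87·290/537 = 46.9832; b·c/n = 36·124/537 = 8.3128
Stratum 2 (Smokers): n = 658; a·d/n = 353·162/658 = 86.9088; b·c/n = 67·76/658 = 7.7386
OR_MH = (46.9832 + 86.9088) / (8.3128 + 7.7386) = 133.8921 / 16.0515 = 8.34143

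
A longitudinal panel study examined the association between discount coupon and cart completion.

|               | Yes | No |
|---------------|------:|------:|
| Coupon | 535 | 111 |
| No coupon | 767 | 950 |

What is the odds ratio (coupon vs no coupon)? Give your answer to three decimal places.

Cells: a = 535, b = 111, c = 767, d = 950.
OR = (a·d)/(b·c) = (535 × 950) / (111 × 767) = 508250 / 85137 = 5.96979
The odds of cart completion are about 5.97 times as high in the coupon group.

5.970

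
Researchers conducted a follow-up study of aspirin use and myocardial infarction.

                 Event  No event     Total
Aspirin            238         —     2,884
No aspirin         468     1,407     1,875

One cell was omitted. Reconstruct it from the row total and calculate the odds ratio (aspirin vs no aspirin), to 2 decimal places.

0.27

The missing cell is in the exposed row: 2884 − 238 = 2646.
So a = 238, b = 2646, c = 468, d = 1407.
OR = (a·d)/(b·c) = (238 × 1407) / (2646 × 468) = 334866 / 1238328 = 0.27042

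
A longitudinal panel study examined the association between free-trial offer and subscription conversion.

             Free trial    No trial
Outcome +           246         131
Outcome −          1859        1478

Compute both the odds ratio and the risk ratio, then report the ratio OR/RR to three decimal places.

1.040

Reading the table with exposure as columns: a = 246 (Free trial, case), b = 1859 (Free trial, non-case), c = 131 (No trial, case), d = 1478.
OR = (246·1478)/(1859·131) = 363588/243529 = 1.49300
Risk in exposed = 246/2105 = 0.11686; risk in unexposed = 131/1609 = 0.08142; RR = 1.43538
OR/RR = 1.49300 / 1.43538 = 1.04014
The outcome is not rare, so the OR lies further from 1 than the RR.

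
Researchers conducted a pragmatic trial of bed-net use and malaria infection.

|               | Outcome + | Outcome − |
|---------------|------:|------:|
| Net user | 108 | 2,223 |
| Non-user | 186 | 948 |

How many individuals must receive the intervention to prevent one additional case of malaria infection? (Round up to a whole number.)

Risk in treated group = 108/2331 = 0.04633; risk in control = 186/1134 = 0.16402.
Absolute risk reduction = 0.16402 − 0.04633 = 0.11769
NNT = 1 / ARR = 1 / 0.11769 = 8.497 → round up → 9

9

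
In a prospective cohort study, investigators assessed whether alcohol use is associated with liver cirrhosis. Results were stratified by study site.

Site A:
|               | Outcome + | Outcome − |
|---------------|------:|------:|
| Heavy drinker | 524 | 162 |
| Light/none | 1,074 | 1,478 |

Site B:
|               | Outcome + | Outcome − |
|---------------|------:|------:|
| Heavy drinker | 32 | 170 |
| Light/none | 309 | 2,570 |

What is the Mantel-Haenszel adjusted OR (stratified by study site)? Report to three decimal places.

OR_MH = Σ(aᵢdᵢ/nᵢ) / Σ(bᵢcᵢ/nᵢ), where nᵢ is the stratum total.
Stratum 1 (Site A): n = 3238; a·d/n = 524·1478/3238 = 239.1822; b·c/n = 162·1074/3238 = 53.7332
Stratum 2 (Site B): n = 3081; a·d/n = 32·2570/3081 = 26.6926; b·c/n = 170·309/3081 = 17.0497
OR_MH = (239.1822 + 26.6926) / (53.7332 + 17.0497) = 265.8748 / 70.7828 = 3.75621

3.756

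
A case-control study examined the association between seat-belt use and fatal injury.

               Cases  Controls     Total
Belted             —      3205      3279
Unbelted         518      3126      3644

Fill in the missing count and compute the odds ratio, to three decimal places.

The missing cell is in the exposed row: 3279 − 3205 = 74.
So a = 74, b = 3205, c = 518, d = 3126.
OR = (a·d)/(b·c) = (74 × 3126) / (3205 × 518) = 231324 / 1660190 = 0.13934

0.139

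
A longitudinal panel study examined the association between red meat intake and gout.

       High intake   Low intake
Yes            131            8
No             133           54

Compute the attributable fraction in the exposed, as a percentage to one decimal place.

Reading the table with exposure as columns: a = 131 (High intake, case), b = 133 (High intake, non-case), c = 8 (Low intake, case), d = 54.
Risk in exposed = 131/264 = 0.49621; risk in unexposed = 8/62 = 0.12903.
RR = 0.49621/0.12903 = 3.84564
AR% = (RR − 1)/RR × 100 = (3.84564 − 1)/3.84564 × 100 = 73.9966%

74.0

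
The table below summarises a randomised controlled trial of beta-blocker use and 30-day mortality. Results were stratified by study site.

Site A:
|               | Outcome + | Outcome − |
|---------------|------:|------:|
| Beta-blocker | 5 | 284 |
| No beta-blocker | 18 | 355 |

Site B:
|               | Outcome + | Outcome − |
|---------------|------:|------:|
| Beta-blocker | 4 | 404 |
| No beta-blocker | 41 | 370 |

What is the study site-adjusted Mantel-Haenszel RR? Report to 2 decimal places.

RR_MH = Σ(aᵢ·n₀ᵢ/nᵢ) / Σ(cᵢ·n₁ᵢ/nᵢ), with n₁ᵢ = aᵢ+bᵢ (exposed), n₀ᵢ = cᵢ+dᵢ (unexposed), nᵢ = n₁ᵢ+n₀ᵢ.
Stratum 1 (Site A): n₁ = 289, n₀ = 373, n = 662; a·n₀/n = 5·373/662 = 2.8172; c·n₁/n = 18·289/662 = 7.8580
Stratum 2 (Site B): n₁ = 408, n₀ = 411, n = 819; a·n₀/n = 4·411/819 = 2.0073; c·n₁/n = 41·408/819 = 20.4249
RR_MH = (2.8172 + 2.0073) / (7.8580 + 20.4249) = 4.8245 / 28.2829 = 0.17058

0.17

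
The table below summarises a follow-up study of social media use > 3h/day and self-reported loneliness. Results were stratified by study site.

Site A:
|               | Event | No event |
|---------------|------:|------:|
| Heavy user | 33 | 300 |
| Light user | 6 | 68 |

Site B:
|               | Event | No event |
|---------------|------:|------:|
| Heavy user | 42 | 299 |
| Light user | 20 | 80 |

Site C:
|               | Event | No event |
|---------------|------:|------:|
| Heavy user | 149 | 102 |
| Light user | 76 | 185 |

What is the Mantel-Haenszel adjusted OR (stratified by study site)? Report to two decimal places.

2.02

OR_MH = Σ(aᵢdᵢ/nᵢ) / Σ(bᵢcᵢ/nᵢ), where nᵢ is the stratum total.
Stratum 1 (Site A): n = 407; a·d/n = 33·68/407 = 5.5135; b·c/n = 300·6/407 = 4.4226
Stratum 2 (Site B): n = 441; a·d/n = 42·80/441 = 7.6190; b·c/n = 299·20/441 = 13.5601
Stratum 3 (Site C): n = 512; a·d/n = 149·185/512 = 53.8379; b·c/n = 102·76/512 = 15.1406
OR_MH = (5.5135 + 7.6190 + 53.8379) / (4.4226 + 13.5601 + 15.1406) = 66.9705 / 33.1233 = 2.02185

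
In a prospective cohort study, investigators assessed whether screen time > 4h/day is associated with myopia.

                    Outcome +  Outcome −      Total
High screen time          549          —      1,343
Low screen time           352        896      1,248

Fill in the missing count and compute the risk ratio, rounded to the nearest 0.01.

1.45

The missing cell is in the exposed row: 1343 − 549 = 794.
So a = 549, b = 794, c = 352, d = 896.
RR = [a/(a+b)] / [c/(c+d)] = (549/1343) / (352/1248) = 0.40879/0.28205 = 1.44933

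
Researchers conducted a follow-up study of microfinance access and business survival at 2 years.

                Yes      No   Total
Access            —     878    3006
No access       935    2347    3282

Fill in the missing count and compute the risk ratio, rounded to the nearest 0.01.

2.48

The missing cell is in the exposed row: 3006 − 878 = 2128.
So a = 2128, b = 878, c = 935, d = 2347.
RR = [a/(a+b)] / [c/(c+d)] = (2128/3006) / (935/3282) = 0.70792/0.28489 = 2.48490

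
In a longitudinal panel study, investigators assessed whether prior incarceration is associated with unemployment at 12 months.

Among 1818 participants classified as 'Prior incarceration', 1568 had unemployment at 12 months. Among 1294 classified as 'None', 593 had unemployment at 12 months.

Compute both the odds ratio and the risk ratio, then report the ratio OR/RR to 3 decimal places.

3.939

From the description: a = 1568, b = 250, c = 593, d = 701.
OR = (1568·701)/(250·593) = 1099168/148250 = 7.41429
Risk in exposed = 1568/1818 = 0.86249; risk in unexposed = 593/1294 = 0.45827; RR = 1.88205
OR/RR = 7.41429 / 1.88205 = 3.93947
The outcome is not rare, so the OR lies further from 1 than the RR.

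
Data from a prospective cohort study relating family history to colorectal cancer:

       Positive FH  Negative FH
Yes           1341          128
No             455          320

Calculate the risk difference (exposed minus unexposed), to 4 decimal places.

0.4609

Reading the table with exposure as columns: a = 1341 (Positive FH, case), b = 455 (Positive FH, non-case), c = 128 (Negative FH, case), d = 320.
Risk in exposed = 1341/1796 = 0.746659; risk in unexposed = 128/448 = 0.285714.
Risk difference = 0.746659 − 0.285714 = 0.460945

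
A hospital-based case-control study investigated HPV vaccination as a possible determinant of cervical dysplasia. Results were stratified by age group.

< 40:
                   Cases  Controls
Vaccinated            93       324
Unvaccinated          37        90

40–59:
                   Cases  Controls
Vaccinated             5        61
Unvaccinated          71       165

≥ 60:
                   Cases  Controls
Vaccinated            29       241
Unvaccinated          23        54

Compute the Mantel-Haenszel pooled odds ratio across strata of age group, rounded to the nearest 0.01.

0.43

OR_MH = Σ(aᵢdᵢ/nᵢ) / Σ(bᵢcᵢ/nᵢ), where nᵢ is the stratum total.
Stratum 1 (< 40): n = 544; a·d/n = 93·90/544 = 15.3860; b·c/n = 324·37/544 = 22.0368
Stratum 2 (40–59): n = 302; a·d/n = 5·165/302 = 2.7318; b·c/n = 61·71/302 = 14.3411
Stratum 3 (≥ 60): n = 347; a·d/n = 29·54/347 = 4.5130; b·c/n = 241·23/347 = 15.9741
OR_MH = (15.3860 + 2.7318 + 4.5130) / (22.0368 + 14.3411 + 15.9741) = 22.6308 / 52.3519 = 0.43228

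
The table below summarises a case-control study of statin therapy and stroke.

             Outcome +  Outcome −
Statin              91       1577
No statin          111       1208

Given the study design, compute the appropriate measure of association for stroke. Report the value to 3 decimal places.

Cells: a = 91, b = 1577, c = 111, d = 1208.
This is a case-control study: participants were sampled on outcome status, so risks in the source population cannot be estimated directly — relative risk is not valid here. The odds ratio is the appropriate measure.
OR = (a·d)/(b·c) = (91 × 1208) / (1577 × 111) = 109928 / 175047 = 0.62799

0.628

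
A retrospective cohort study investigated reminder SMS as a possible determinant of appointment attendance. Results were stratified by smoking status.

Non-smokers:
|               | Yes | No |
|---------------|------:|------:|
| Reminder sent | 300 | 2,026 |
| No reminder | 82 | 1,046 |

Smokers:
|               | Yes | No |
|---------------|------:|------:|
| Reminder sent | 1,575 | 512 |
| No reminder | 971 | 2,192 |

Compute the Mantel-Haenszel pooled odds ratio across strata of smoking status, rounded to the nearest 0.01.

OR_MH = Σ(aᵢdᵢ/nᵢ) / Σ(bᵢcᵢ/nᵢ), where nᵢ is the stratum total.
Stratum 1 (Non-smokers): n = 3454; a·d/n = 300·1046/3454 = 90.8512; b·c/n = 2026·82/3454 = 48.0984
Stratum 2 (Smokers): n = 5250; a·d/n = 1575·2192/5250 = 657.6000; b·c/n = 512·971/5250 = 94.6956
OR_MH = (90.8512 + 657.6000) / (48.0984 + 94.6956) = 748.4512 / 142.7941 = 5.24147

5.24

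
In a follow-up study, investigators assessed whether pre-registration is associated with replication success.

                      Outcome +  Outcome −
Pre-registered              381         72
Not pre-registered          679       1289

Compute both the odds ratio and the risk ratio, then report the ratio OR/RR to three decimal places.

Cells: a = 381, b = 72, c = 679, d = 1289.
OR = (381·1289)/(72·679) = 491109/48888 = 10.04559
Risk in exposed = 381/453 = 0.84106; risk in unexposed = 679/1968 = 0.34502; RR = 2.43771
OR/RR = 10.04559 / 2.43771 = 4.12091
The outcome is not rare, so the OR lies further from 1 than the RR.

4.121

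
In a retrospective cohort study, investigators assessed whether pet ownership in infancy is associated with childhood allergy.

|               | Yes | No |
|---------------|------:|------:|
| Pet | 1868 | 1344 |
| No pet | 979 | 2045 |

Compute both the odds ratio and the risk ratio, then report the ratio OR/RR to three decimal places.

1.616

Cells: a = 1868, b = 1344, c = 979, d = 2045.
OR = (1868·2045)/(1344·979) = 3820060/1315776 = 2.90328
Risk in exposed = 1868/3212 = 0.58157; risk in unexposed = 979/3024 = 0.32374; RR = 1.79639
OR/RR = 2.90328 / 1.79639 = 1.61617
The outcome is not rare, so the OR lies further from 1 than the RR.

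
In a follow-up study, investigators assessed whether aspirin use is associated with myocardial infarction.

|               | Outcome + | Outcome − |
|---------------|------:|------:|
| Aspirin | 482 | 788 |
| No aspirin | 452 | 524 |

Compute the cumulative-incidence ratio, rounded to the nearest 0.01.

0.82

Cells: a = 482, b = 788, c = 452, d = 524.
Risk in exposed = 482/1270 = 0.37953; risk in unexposed = 452/976 = 0.46311.
RR = 0.37953 / 0.46311 = 0.81951
The risk is 18% lower among the exposed than among the unexposed.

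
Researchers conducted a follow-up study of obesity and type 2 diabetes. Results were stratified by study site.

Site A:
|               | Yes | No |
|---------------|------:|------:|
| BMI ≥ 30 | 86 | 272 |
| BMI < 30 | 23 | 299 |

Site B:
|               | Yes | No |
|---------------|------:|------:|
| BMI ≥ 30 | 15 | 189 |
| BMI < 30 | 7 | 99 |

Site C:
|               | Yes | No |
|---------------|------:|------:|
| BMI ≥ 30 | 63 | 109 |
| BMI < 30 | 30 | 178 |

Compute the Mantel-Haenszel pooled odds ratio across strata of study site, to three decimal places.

3.267

OR_MH = Σ(aᵢdᵢ/nᵢ) / Σ(bᵢcᵢ/nᵢ), where nᵢ is the stratum total.
Stratum 1 (Site A): n = 680; a·d/n = 86·299/680 = 37.8147; b·c/n = 272·23/680 = 9.2000
Stratum 2 (Site B): n = 310; a·d/n = 15·99/310 = 4.7903; b·c/n = 189·7/310 = 4.2677
Stratum 3 (Site C): n = 380; a·d/n = 63·178/380 = 29.5105; b·c/n = 109·30/380 = 8.6053
OR_MH = (37.8147 + 4.7903 + 29.5105) / (9.2000 + 4.2677 + 8.6053) = 72.1156 / 22.0730 = 3.26714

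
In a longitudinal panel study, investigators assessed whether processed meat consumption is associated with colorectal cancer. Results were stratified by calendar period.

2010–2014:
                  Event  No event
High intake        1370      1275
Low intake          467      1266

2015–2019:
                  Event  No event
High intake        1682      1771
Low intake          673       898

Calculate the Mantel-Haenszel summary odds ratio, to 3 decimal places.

OR_MH = Σ(aᵢdᵢ/nᵢ) / Σ(bᵢcᵢ/nᵢ), where nᵢ is the stratum total.
Stratum 1 (2010–2014): n = 4378; a·d/n = 1370·1266/4378 = 396.1672; b·c/n = 1275·467/4378 = 136.0039
Stratum 2 (2015–2019): n = 5024; a·d/n = 1682·898/5024 = 300.6441; b·c/n = 1771·673/5024 = 237.2379
OR_MH = (396.1672 + 300.6441) / (136.0039 + 237.2379) = 696.8113 / 373.2417 = 1.86692

1.867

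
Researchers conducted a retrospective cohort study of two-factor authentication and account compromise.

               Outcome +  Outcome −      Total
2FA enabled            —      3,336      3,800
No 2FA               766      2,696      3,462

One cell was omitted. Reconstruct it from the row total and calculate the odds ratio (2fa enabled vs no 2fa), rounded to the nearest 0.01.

0.49

The missing cell is in the exposed row: 3800 − 3336 = 464.
So a = 464, b = 3336, c = 766, d = 2696.
OR = (a·d)/(b·c) = (464 × 2696) / (3336 × 766) = 1250944 / 2555376 = 0.48953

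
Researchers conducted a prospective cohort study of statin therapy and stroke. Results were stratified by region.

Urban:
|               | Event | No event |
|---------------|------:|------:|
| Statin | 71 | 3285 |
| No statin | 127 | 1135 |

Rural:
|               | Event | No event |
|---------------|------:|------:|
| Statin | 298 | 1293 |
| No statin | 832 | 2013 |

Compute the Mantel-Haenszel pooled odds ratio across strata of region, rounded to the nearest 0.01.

OR_MH = Σ(aᵢdᵢ/nᵢ) / Σ(bᵢcᵢ/nᵢ), where nᵢ is the stratum total.
Stratum 1 (Urban): n = 4618; a·d/n = 71·1135/4618 = 17.4502; b·c/n = 3285·127/4618 = 90.3411
Stratum 2 (Rural): n = 4436; a·d/n = 298·2013/4436 = 135.2286; b·c/n = 1293·832/4436 = 242.5104
OR_MH = (17.4502 + 135.2286) / (90.3411 + 242.5104) = 152.6788 / 332.8514 = 0.45870

0.46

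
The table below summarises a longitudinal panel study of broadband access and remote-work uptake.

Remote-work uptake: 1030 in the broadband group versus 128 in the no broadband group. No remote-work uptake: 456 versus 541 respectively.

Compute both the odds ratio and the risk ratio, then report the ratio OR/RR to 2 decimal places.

From the description: a = 1030, b = 456, c = 128, d = 541.
OR = (1030·541)/(456·128) = 557230/58368 = 9.54684
Risk in exposed = 1030/1486 = 0.69314; risk in unexposed = 128/669 = 0.19133; RR = 3.62272
OR/RR = 9.54684 / 3.62272 = 2.63527
The outcome is not rare, so the OR lies further from 1 than the RR.

2.64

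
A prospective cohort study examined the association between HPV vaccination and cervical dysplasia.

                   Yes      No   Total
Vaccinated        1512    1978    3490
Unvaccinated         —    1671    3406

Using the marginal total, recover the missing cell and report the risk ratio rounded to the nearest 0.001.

The missing cell is in the unexposed row: 3406 − 1671 = 1735.
So a = 1512, b = 1978, c = 1735, d = 1671.
RR = [a/(a+b)] / [c/(c+d)] = (1512/3490) / (1735/3406) = 0.43324/0.50940 = 0.85049

0.850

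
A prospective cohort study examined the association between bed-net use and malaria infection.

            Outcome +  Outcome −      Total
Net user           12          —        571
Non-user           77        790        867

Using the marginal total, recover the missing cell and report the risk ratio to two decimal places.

The missing cell is in the exposed row: 571 − 12 = 559.
So a = 12, b = 559, c = 77, d = 790.
RR = [a/(a+b)] / [c/(c+d)] = (12/571) / (77/867) = 0.02102/0.08881 = 0.23663

0.24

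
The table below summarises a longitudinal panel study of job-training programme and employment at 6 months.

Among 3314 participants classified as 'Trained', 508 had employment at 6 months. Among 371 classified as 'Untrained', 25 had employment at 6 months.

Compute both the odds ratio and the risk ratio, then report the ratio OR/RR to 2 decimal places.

From the description: a = 508, b = 2806, c = 25, d = 346.
OR = (508·346)/(2806·25) = 175768/70150 = 2.50560
Risk in exposed = 508/3314 = 0.15329; risk in unexposed = 25/371 = 0.06739; RR = 2.27481
OR/RR = 2.50560 / 2.27481 = 1.10146
The outcome is not rare, so the OR lies further from 1 than the RR.

1.10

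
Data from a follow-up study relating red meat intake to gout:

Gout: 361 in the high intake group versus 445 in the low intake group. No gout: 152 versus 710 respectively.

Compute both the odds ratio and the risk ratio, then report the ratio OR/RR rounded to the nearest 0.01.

From the description: a = 361, b = 152, c = 445, d = 710.
OR = (361·710)/(152·445) = 256310/67640 = 3.78933
Risk in exposed = 361/513 = 0.70370; risk in unexposed = 445/1155 = 0.38528; RR = 1.82647
OR/RR = 3.78933 / 1.82647 = 2.07468
The outcome is not rare, so the OR lies further from 1 than the RR.

2.07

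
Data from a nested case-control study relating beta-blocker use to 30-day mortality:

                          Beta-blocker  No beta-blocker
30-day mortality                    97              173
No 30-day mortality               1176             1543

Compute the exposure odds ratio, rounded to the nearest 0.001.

0.736

Reading the table with exposure as columns: a = 97 (Beta-blocker, case), b = 1176 (Beta-blocker, non-case), c = 173 (No beta-blocker, case), d = 1543.
OR = (a·d)/(b·c) = (97 × 1543) / (1176 × 173) = 149671 / 203448 = 0.73567
Exposure is associated with lower odds of 30-day mortality (OR = 0.74 < 1).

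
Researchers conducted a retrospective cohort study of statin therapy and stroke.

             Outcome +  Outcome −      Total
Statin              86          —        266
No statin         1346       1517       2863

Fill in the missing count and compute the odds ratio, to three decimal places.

The missing cell is in the exposed row: 266 − 86 = 180.
So a = 86, b = 180, c = 1346, d = 1517.
OR = (a·d)/(b·c) = (86 × 1517) / (180 × 1346) = 130462 / 242280 = 0.53848

0.538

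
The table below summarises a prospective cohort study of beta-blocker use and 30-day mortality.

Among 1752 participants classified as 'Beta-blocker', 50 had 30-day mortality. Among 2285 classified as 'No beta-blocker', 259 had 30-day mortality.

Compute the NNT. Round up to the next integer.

Risk in treated group = 50/1752 = 0.02854; risk in control = 259/2285 = 0.11335.
Absolute risk reduction = 0.11335 − 0.02854 = 0.08481
NNT = 1 / ARR = 1 / 0.08481 = 11.791 → round up → 12

12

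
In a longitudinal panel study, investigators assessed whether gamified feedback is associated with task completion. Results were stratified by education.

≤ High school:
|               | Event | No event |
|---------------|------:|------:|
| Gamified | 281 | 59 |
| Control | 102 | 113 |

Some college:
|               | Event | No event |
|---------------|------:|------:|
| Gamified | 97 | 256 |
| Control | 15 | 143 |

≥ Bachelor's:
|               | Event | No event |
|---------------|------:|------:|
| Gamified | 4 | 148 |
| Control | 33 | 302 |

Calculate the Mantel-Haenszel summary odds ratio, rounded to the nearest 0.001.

OR_MH = Σ(aᵢdᵢ/nᵢ) / Σ(bᵢcᵢ/nᵢ), where nᵢ is the stratum total.
Stratum 1 (≤ High school): n = 555; a·d/n = 281·113/555 = 57.2126; b·c/n = 59·102/555 = 10.8432
Stratum 2 (Some college): n = 511; a·d/n = 97·143/511 = 27.1448; b·c/n = 256·15/511 = 7.5147
Stratum 3 (≥ Bachelor's): n = 487; a·d/n = 4·302/487 = 2.4805; b·c/n = 148·33/487 = 10.0287
OR_MH = (57.2126 + 27.1448 + 2.4805) / (10.8432 + 7.5147 + 10.0287) = 86.8379 / 28.3867 = 3.05911

3.059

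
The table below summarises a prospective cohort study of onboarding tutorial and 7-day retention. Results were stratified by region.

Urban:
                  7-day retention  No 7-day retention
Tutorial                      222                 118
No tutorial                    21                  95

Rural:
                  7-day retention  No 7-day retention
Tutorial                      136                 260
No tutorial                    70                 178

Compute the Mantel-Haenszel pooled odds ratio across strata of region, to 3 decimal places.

2.488

OR_MH = Σ(aᵢdᵢ/nᵢ) / Σ(bᵢcᵢ/nᵢ), where nᵢ is the stratum total.
Stratum 1 (Urban): n = 456; a·d/n = 222·95/456 = 46.2500; b·c/n = 118·21/456 = 5.4342
Stratum 2 (Rural): n = 644; a·d/n = 136·178/644 = 37.5901; b·c/n = 260·70/644 = 28.2609
OR_MH = (46.2500 + 37.5901) / (5.4342 + 28.2609) = 83.8401 / 33.6951 = 2.48820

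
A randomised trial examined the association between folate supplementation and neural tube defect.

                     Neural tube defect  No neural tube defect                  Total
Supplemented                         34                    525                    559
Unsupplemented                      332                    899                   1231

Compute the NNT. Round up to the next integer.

5

Risk in treated group = 34/559 = 0.06082; risk in control = 332/1231 = 0.26970.
Absolute risk reduction = 0.26970 − 0.06082 = 0.20888
NNT = 1 / ARR = 1 / 0.20888 = 4.788 → round up → 5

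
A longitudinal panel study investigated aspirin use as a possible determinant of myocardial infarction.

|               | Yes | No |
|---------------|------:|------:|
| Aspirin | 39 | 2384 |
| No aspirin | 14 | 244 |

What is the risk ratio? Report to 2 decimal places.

0.30

Cells: a = 39, b = 2384, c = 14, d = 244.
Risk in exposed = 39/2423 = 0.01610; risk in unexposed = 14/258 = 0.05426.
RR = 0.01610 / 0.05426 = 0.29662
The risk is 70% lower among the exposed than among the unexposed.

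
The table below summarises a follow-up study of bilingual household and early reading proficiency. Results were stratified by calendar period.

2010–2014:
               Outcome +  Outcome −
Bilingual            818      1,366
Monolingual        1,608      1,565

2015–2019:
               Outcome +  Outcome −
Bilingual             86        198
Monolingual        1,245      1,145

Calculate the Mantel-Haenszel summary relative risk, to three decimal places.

RR_MH = Σ(aᵢ·n₀ᵢ/nᵢ) / Σ(cᵢ·n₁ᵢ/nᵢ), with n₁ᵢ = aᵢ+bᵢ (exposed), n₀ᵢ = cᵢ+dᵢ (unexposed), nᵢ = n₁ᵢ+n₀ᵢ.
Stratum 1 (2010–2014): n₁ = 2184, n₀ = 3173, n = 5357; a·n₀/n = 818·3173/5357 = 484.5089; c·n₁/n = 1608·2184/5357 = 655.5669
Stratum 2 (2015–2019): n₁ = 284, n₀ = 2390, n = 2674; a·n₀/n = 86·2390/2674 = 76.8661; c·n₁/n = 1245·284/2674 = 132.2289
RR_MH = (484.5089 + 76.8661) / (655.5669 + 132.2289) = 561.3750 / 787.7958 = 0.71259

0.713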